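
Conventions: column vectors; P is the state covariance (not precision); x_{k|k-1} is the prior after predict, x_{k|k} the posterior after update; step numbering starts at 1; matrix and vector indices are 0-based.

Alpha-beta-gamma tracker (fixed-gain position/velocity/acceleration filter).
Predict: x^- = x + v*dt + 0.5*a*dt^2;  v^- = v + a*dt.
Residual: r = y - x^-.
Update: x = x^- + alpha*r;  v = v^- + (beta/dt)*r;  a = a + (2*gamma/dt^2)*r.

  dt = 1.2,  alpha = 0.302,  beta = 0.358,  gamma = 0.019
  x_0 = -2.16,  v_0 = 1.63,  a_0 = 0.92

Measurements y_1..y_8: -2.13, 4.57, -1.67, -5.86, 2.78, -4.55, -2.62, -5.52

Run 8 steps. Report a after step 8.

step 1: x_pred=0.4584  r=-2.5884  x^+=-0.3233  v^+=1.9618  a^+=0.8517
step 2: x_pred=2.6441  r=1.9259  x^+=3.2257  v^+=3.5584  a^+=0.9025
step 3: x_pred=8.1456  r=-9.8156  x^+=5.1813  v^+=1.7131  a^+=0.6435
step 4: x_pred=7.7003  r=-13.5603  x^+=3.6051  v^+=-1.5602  a^+=0.2857
step 5: x_pred=1.9385  r=0.8415  x^+=2.1927  v^+=-0.9664  a^+=0.3079
step 6: x_pred=1.2547  r=-5.8047  x^+=-0.4983  v^+=-2.3287  a^+=0.1547
step 7: x_pred=-3.1814  r=0.5614  x^+=-3.0118  v^+=-1.9756  a^+=0.1695
step 8: x_pred=-5.2605  r=-0.2595  x^+=-5.3389  v^+=-1.8496  a^+=0.1626

a_post = 0.1626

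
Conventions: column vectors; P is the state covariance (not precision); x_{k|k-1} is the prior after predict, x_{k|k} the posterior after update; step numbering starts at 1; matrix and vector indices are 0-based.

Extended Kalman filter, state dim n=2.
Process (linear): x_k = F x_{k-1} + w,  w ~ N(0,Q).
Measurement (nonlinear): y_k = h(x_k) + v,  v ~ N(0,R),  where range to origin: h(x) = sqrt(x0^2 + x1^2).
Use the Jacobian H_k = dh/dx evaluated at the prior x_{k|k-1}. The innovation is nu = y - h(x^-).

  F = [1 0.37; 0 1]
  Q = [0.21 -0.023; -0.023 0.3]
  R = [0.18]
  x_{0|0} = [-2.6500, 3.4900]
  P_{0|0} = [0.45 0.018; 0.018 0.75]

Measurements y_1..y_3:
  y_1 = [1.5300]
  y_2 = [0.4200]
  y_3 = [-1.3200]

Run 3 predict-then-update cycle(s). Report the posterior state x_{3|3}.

x_post = [-1.3319, -0.9234]

step 1: x^-=[-1.3587, 3.4900]  P^-=[0.7760 0.2725; 0.2725 1.0500]  H_jac=[-0.3628 0.9319]  S=[1.0097]  K=[-0.0273; 0.8712]  nu=[-2.2152]  x^+=[-1.2982, 1.5602]  P^+=[0.7752 0.2965; 0.2965 0.2837]
step 2: x^-=[-0.7209, 1.5602]  P^-=[1.2435 0.3785; 0.3785 0.5837]  H_jac=[-0.4194 0.9078]  S=[0.5916]  K=[-0.3008; 0.6274]  nu=[-1.2987]  x^+=[-0.3302, 0.7454]  P^+=[1.1900 0.4902; 0.4902 0.3509]
step 3: x^-=[-0.0544, 0.7454]  P^-=[1.8107 0.5970; 0.5970 0.6509]  H_jac=[-0.0727 0.9974]  S=[0.7504]  K=[0.6179; 0.8072]  nu=[-2.0674]  x^+=[-1.3319, -0.9234]  P^+=[1.5242 0.2227; 0.2227 0.1619]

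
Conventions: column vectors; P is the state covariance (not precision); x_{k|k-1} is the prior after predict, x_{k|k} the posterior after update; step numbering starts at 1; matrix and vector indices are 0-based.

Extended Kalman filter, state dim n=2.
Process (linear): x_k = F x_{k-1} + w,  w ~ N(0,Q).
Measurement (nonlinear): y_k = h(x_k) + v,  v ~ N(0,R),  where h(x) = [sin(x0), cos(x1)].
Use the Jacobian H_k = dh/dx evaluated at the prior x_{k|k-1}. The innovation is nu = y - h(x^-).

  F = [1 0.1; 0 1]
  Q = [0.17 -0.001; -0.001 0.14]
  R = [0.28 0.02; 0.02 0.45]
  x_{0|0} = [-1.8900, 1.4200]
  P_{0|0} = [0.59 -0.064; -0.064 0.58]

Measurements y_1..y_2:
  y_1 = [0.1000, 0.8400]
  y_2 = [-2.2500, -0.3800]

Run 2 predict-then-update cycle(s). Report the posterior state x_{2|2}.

step 1: x^-=[-1.7480, 1.4200]  P^-=[0.7530 -0.0070; -0.0070 0.7200]  H_jac=[-0.1763 0.0000; 0.0000 -0.9887]  S=[0.3034 0.0188; 0.0188 1.1538]  K=[-0.4383 0.0131; 0.0423 -0.6177]  nu=[1.0843, 0.6898]  x^+=[-2.2142, 1.0398]  P^+=[0.6947 0.0029; 0.0029 0.2803]
step 2: x^-=[-2.1102, 1.0398]  P^-=[0.8681 0.0299; 0.0299 0.4203]  H_jac=[-0.5137 0.0000; 0.0000 -0.8623]  S=[0.5090 0.0333; 0.0333 0.7625]  K=[-0.8763 0.0044; 0.0009 -0.4753]  nu=[-1.3920, -0.8864]  x^+=[-0.8944, 1.4599]  P^+=[0.4775 0.0180; 0.0180 0.2480]

x_post = [-0.8944, 1.4599]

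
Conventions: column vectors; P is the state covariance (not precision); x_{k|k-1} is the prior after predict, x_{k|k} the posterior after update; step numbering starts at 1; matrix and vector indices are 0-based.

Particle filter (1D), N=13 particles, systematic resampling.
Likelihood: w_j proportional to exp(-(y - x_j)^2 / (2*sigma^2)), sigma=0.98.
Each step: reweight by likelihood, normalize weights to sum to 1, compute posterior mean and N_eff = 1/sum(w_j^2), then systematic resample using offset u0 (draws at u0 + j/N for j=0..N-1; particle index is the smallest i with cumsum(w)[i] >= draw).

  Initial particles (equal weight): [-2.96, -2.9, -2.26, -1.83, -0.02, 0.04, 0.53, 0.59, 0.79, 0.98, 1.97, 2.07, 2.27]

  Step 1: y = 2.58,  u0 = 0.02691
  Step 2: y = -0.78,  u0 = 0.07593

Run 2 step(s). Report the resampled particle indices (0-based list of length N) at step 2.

step 1: w=[0.0000, 0.0000, 0.0000, 0.0000, 0.0087, 0.0102, 0.0329, 0.0374, 0.0554, 0.0775, 0.2420, 0.2565, 0.2794]  mean=1.8013  Neff=4.6696  idx=[6, 8, 9, 10, 10, 10, 11, 11, 11, 11, 12, 12, 12]
step 2: w=[0.3988, 0.2701, 0.1943, 0.0190, 0.0190, 0.0190, 0.0142, 0.0142, 0.0142, 0.0142, 0.0077, 0.0077, 0.0077]  mean=0.8973  Neff=3.6793  idx=[0, 0, 0, 0, 0, 1, 1, 1, 2, 2, 2, 6, 12]

resampled_idx = [0, 0, 0, 0, 0, 1, 1, 1, 2, 2, 2, 6, 12]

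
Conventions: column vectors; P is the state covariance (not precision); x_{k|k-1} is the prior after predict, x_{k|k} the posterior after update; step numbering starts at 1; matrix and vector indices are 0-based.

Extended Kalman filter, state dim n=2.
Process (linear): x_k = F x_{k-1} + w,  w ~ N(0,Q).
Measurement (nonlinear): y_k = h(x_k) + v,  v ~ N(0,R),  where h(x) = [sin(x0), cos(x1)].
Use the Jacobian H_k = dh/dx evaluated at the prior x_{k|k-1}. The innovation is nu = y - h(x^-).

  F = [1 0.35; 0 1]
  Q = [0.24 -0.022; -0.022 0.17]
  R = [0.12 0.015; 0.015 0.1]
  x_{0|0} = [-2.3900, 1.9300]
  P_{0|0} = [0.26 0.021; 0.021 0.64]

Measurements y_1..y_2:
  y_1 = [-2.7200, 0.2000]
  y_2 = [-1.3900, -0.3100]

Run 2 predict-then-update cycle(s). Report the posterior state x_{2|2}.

x_post = [-1.2863, 1.6912]

step 1: x^-=[-1.7145, 1.9300]  P^-=[0.5931 0.2230; 0.2230 0.8100]  H_jac=[-0.1432 0.0000; 0.0000 -0.9362]  S=[0.1322 0.0449; 0.0449 0.8099]  K=[-0.5658 -0.2264; 0.0779 -0.9406]  nu=[-1.7303, 0.5515]  x^+=[-0.8604, 1.2764]  P^+=[0.4978 0.0332; 0.0332 0.0992]
step 2: x^-=[-0.4137, 1.2764]  P^-=[0.7732 0.0460; 0.0460 0.2692]  H_jac=[0.9156 0.0000; 0.0000 -0.9570]  S=[0.7683 -0.0253; -0.0253 0.3466]  K=[0.9196 -0.0599; 0.0304 -0.7412]  nu=[-0.9880, -0.6001]  x^+=[-1.2863, 1.6912]  P^+=[0.1195 -0.0082; -0.0082 0.0770]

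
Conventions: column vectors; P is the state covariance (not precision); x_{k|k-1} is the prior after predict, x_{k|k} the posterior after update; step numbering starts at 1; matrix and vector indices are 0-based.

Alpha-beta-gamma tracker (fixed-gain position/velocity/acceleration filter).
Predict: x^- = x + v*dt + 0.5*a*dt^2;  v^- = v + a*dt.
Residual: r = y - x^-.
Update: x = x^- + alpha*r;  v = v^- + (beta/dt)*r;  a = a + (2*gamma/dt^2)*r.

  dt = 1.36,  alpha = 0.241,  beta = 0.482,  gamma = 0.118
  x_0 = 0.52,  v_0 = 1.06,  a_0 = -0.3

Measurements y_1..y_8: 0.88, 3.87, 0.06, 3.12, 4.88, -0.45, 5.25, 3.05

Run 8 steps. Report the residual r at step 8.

step 1: x_pred=1.6842  r=-0.8042  x^+=1.4904  v^+=0.3670  a^+=-0.4026
step 2: x_pred=1.6171  r=2.2529  x^+=2.1601  v^+=0.6179  a^+=-0.1152
step 3: x_pred=2.8939  r=-2.8339  x^+=2.2109  v^+=-0.5431  a^+=-0.4767
step 4: x_pred=1.0314  r=2.0886  x^+=1.5348  v^+=-0.4513  a^+=-0.2103
step 5: x_pred=0.7266  r=4.1534  x^+=1.7276  v^+=0.7348  a^+=0.3197
step 6: x_pred=3.0226  r=-3.4726  x^+=2.1857  v^+=-0.0611  a^+=-0.1234
step 7: x_pred=1.9884  r=3.2616  x^+=2.7745  v^+=0.9270  a^+=0.2928
step 8: x_pred=4.3059  r=-1.2559  x^+=4.0032  v^+=0.8801  a^+=0.1325

resid = -1.2559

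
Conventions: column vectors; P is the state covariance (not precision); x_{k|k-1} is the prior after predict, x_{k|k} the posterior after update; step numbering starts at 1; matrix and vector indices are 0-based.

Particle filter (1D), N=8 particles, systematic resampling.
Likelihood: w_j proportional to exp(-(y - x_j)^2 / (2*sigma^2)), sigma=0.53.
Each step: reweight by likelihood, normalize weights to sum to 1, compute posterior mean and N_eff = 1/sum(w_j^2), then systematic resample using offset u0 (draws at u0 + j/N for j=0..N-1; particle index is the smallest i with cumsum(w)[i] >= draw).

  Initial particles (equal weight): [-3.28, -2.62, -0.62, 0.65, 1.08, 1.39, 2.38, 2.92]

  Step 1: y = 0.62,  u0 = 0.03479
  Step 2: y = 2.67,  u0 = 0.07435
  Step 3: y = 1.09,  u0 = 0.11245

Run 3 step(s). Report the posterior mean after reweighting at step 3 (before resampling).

step 1: w=[0.0000, 0.0000, 0.0308, 0.4751, 0.3265, 0.1656, 0.0019, 0.0000]  mean=0.8772  Neff=2.7724  idx=[3, 3, 3, 3, 4, 4, 4, 5]
step 2: w=[0.0078, 0.0078, 0.0078, 0.0078, 0.1231, 0.1231, 0.1231, 0.5997]  mean=1.2526  Neff=2.4671  idx=[4, 5, 6, 7, 7, 7, 7, 7]
step 3: w=[0.1377, 0.1377, 0.1377, 0.1174, 0.1174, 0.1174, 0.1174, 0.1174]  mean=1.2619  Neff=7.9505  idx=[0, 1, 2, 3, 4, 5, 6, 7]

post_mean = 1.2619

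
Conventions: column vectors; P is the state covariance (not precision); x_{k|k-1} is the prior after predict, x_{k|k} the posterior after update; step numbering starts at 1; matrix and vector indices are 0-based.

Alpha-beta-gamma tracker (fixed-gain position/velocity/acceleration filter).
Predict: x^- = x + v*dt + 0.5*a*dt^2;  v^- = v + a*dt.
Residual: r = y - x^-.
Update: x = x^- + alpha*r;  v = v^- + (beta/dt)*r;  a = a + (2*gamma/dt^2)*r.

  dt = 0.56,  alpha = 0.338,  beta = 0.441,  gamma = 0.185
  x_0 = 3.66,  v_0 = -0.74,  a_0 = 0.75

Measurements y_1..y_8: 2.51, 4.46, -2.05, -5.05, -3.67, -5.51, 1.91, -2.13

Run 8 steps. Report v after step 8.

step 1: x_pred=3.3632  r=-0.8532  x^+=3.0748  v^+=-0.9919  a^+=-0.2566
step 2: x_pred=2.4791  r=1.9809  x^+=3.1487  v^+=0.4243  a^+=2.0805
step 3: x_pred=3.7125  r=-5.7625  x^+=1.7648  v^+=-2.9486  a^+=-4.7184
step 4: x_pred=-0.6263  r=-4.4237  x^+=-2.1215  v^+=-9.0745  a^+=-9.9377
step 5: x_pred=-8.7615  r=5.0915  x^+=-7.0405  v^+=-10.6301  a^+=-3.9306
step 6: x_pred=-13.6097  r=8.0997  x^+=-10.8720  v^+=-6.4527  a^+=5.6259
step 7: x_pred=-13.6034  r=15.5134  x^+=-8.3599  v^+=8.9146  a^+=23.9293
step 8: x_pred=0.3844  r=-2.5144  x^+=-0.4655  v^+=20.3349  a^+=20.9627

v_post = 20.3349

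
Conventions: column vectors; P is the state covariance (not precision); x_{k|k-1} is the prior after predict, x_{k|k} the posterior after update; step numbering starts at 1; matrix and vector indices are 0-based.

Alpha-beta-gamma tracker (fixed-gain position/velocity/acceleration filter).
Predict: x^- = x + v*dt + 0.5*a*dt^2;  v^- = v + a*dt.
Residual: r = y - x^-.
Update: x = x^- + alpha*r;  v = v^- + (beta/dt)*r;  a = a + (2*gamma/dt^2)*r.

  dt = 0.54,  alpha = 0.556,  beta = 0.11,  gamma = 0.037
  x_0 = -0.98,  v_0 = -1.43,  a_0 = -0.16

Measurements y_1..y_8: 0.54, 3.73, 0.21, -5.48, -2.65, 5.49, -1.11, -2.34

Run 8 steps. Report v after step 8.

v_post = 0.6298

step 1: x_pred=-1.7755  r=2.3155  x^+=-0.4881  v^+=-1.0447  a^+=0.4276
step 2: x_pred=-0.9899  r=4.7199  x^+=1.6344  v^+=0.1477  a^+=1.6254
step 3: x_pred=1.9511  r=-1.7411  x^+=0.9830  v^+=0.6707  a^+=1.1836
step 4: x_pred=1.5178  r=-6.9978  x^+=-2.3730  v^+=-0.1156  a^+=-0.5923
step 5: x_pred=-2.5218  r=-0.1282  x^+=-2.5931  v^+=-0.4616  a^+=-0.6248
step 6: x_pred=-2.9334  r=8.4234  x^+=1.7500  v^+=0.9169  a^+=1.5128
step 7: x_pred=2.4657  r=-3.5757  x^+=0.4776  v^+=1.0054  a^+=0.6054
step 8: x_pred=1.1088  r=-3.4488  x^+=-0.8087  v^+=0.6298  a^+=-0.2698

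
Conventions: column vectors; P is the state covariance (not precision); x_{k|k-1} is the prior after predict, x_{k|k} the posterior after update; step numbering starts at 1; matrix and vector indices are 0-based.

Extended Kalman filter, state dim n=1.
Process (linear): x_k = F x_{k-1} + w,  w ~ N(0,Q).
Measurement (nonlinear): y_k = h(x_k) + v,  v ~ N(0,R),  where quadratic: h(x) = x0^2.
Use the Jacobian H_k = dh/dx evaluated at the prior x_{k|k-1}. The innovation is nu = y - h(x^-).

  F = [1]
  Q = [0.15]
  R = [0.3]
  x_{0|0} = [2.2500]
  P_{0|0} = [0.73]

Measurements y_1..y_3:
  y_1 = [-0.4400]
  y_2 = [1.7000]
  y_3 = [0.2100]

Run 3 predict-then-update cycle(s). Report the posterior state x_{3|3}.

step 1: x^-=[2.2500]  P^-=[0.8800]  H_jac=[4.5000]  S=[18.1200]  K=[0.2185]  nu=[-5.5025]  x^+=[1.0475]  P^+=[0.0146]
step 2: x^-=[1.0475]  P^-=[0.1646]  H_jac=[2.0949]  S=[1.0223]  K=[0.3373]  nu=[0.6028]  x^+=[1.2508]  P^+=[0.0483]
step 3: x^-=[1.2508]  P^-=[0.1983]  H_jac=[2.5015]  S=[1.5409]  K=[0.3219]  nu=[-1.3544]  x^+=[0.8147]  P^+=[0.0386]

x_post = [0.8147]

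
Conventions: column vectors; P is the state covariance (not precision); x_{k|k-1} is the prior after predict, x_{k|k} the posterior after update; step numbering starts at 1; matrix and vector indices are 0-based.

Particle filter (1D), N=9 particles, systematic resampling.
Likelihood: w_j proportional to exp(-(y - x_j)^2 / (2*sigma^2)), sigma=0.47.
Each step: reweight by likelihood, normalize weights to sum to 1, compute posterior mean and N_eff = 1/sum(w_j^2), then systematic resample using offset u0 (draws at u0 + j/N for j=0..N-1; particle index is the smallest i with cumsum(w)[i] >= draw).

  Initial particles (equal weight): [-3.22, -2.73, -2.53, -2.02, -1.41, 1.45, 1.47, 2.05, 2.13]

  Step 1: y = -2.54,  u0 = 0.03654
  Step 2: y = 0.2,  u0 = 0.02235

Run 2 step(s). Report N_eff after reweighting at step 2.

N_eff = 2.0213

step 1: w=[0.1223, 0.3211, 0.3483, 0.1889, 0.0194, 0.0000, 0.0000, 0.0000, 0.0000]  mean=-2.5606  Neff=3.6305  idx=[0, 1, 1, 1, 2, 2, 2, 3, 3]
step 2: w=[0.0000, 0.0001, 0.0001, 0.0001, 0.0016, 0.0016, 0.0016, 0.4973, 0.4973]  mean=-2.0228  Neff=2.0213  idx=[7, 7, 7, 7, 7, 8, 8, 8, 8]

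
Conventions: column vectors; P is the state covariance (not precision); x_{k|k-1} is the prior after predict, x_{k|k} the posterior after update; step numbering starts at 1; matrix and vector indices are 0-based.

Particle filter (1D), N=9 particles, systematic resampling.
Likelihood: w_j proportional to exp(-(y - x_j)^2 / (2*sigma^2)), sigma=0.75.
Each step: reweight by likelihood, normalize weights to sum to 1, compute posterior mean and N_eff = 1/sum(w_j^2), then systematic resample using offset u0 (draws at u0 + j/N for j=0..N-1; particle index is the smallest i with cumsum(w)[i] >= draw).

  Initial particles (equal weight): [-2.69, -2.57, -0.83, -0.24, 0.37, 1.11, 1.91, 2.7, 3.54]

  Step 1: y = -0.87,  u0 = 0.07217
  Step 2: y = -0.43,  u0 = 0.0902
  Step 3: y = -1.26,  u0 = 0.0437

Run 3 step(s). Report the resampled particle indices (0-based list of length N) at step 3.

step 1: w=[0.0249, 0.0362, 0.4717, 0.3319, 0.1204, 0.0145, 0.0005, 0.0000, 0.0000]  mean=-0.5694  Neff=2.8632  idx=[2, 2, 2, 2, 2, 3, 3, 3, 4]
step 2: w=[0.1111, 0.1111, 0.1111, 0.1111, 0.1111, 0.1240, 0.1240, 0.1240, 0.0725]  mean=-0.5235  Neff=8.8416  idx=[0, 1, 2, 3, 4, 5, 6, 7, 8]
step 3: w=[0.1535, 0.1535, 0.1535, 0.1535, 0.1535, 0.0718, 0.0718, 0.0718, 0.0171]  mean=-0.6825  Neff=7.4852  idx=[0, 1, 1, 2, 3, 3, 4, 5, 7]

resampled_idx = [0, 1, 1, 2, 3, 3, 4, 5, 7]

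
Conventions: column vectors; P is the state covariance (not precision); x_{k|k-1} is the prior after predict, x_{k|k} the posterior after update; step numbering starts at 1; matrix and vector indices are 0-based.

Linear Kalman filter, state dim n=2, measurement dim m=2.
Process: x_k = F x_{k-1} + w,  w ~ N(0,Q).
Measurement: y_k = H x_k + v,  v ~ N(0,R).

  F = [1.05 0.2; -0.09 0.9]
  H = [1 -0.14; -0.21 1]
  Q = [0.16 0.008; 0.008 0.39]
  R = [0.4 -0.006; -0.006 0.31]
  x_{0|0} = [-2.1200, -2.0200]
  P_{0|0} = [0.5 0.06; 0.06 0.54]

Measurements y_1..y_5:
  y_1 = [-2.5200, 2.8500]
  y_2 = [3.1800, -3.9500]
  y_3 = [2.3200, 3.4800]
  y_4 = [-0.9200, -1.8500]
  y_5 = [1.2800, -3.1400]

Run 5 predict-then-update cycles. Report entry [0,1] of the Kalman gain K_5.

step 1: x^-=[-2.6300, -1.6272]  P^-=[0.7581 0.1136; 0.1136 0.8217]  S=[1.1424 -0.1633; -0.1633 1.1175]  K=[0.6576 0.0553; 0.1029 0.7291]  nu=[-0.1178, 3.9249]  x^+=[-2.4905, 1.2222]  P^+=[0.2726 0.0704; 0.0704 0.2402]
step 2: x^-=[-2.3706, 1.3241]  P^-=[0.4997 0.0908; 0.0908 0.5753]  S=[0.8855 -0.0980; -0.0980 0.8693]  K=[0.5550 0.0463; 0.0834 0.6494]  nu=[5.7360, -5.7719]  x^+=[0.5458, -1.9454]  P^+=[0.2300 0.0593; 0.0593 0.2133]
step 3: x^-=[0.1841, -1.8000]  P^-=[0.4471 0.0797; 0.0797 0.5550]  S=[0.8357 -0.0956; -0.0956 0.8513]  K=[0.5265 0.0424; 0.0756 0.6408]  nu=[1.8840, 5.3186]  x^+=[1.4015, 1.7508]  P^+=[0.2182 0.0558; 0.0558 0.2099]
step 4: x^-=[1.8217, 1.4496]  P^-=[0.4324 0.0769; 0.0769 0.5528]  S=[0.8217 -0.0950; -0.0950 0.8495]  K=[0.5179 0.0416; 0.0734 0.6399]  nu=[-2.5388, -2.9170]  x^+=[0.3856, -0.6033]  P^+=[0.2146 0.0548; 0.0548 0.2094]
step 5: x^-=[0.2842, -0.5777]  P^-=[0.4280 0.0763; 0.0763 0.5525]  S=[0.8175 -0.0947; -0.0947 0.8493]  K=[0.5153 0.0414; 0.0728 0.6398]  nu=[0.9149, -2.5026]  x^+=[0.6520, -2.1122]  P^+=[0.2135 0.0546; 0.0546 0.2094]

K[0,1] = 0.0414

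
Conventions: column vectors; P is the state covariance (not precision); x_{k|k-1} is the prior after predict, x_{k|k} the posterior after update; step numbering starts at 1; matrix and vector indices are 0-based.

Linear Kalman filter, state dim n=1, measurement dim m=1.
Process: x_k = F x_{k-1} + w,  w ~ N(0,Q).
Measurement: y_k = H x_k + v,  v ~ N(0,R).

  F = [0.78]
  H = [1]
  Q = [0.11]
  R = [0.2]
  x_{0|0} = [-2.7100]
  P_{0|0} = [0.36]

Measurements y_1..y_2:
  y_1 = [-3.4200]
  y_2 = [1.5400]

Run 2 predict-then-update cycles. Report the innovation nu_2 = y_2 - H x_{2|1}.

step 1: x^-=[-2.1138]  P^-=[0.3290]  S=[0.5290]  K=[0.6219]  nu=[-1.3062]  x^+=[-2.9262]  P^+=[0.1244]
step 2: x^-=[-2.2824]  P^-=[0.1857]  S=[0.3857]  K=[0.4814]  nu=[3.8224]  x^+=[-0.4422]  P^+=[0.0963]

innov = [3.8224]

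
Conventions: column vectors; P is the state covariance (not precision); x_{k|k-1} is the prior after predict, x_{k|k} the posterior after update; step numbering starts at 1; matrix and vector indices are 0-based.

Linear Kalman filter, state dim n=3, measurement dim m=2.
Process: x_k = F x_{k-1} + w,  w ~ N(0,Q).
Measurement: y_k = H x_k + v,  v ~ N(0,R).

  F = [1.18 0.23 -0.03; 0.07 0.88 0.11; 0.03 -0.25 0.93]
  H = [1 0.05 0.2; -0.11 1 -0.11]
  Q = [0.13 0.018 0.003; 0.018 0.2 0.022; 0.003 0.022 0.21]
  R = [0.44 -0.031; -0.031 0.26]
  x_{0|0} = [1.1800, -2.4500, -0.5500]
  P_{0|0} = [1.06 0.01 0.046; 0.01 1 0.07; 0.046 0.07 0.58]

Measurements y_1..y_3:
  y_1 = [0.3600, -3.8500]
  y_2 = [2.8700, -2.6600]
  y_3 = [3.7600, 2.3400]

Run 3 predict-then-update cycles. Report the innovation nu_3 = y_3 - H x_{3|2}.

innov = [2.2690, 4.5520]

step 1: x^-=[0.8454, -2.1339, 0.1364]  P^-=[1.6606 0.3224 0.0299; 0.3224 1.0021 -0.0778; 0.0299 -0.0778 0.7450]  S=[2.1755 0.1216; 0.1216 1.2381]  K=[0.7715 0.0344; 0.1207 0.7758; 0.0883 -0.1404]  nu=[-0.4060, -1.6081]  x^+=[0.4768, -3.4305, 0.3263]  P^+=[0.3576 0.0134 -0.0995; 0.0134 0.2025 0.0275; -0.0995 0.0275 0.7066]
step 2: x^-=[-0.2362, -2.9495, 1.1754]  P^-=[0.6533 0.0876 -0.1226; 0.0876 0.3726 0.0656; -0.1226 0.0656 0.8156]  S=[1.0879 0.0139; 0.0139 0.6137]  K=[0.5816 0.0345; 0.1023 0.5773; 0.0405 -0.0182]  nu=[3.0186, 0.3928]  x^+=[1.5328, -2.4138, 1.2905]  P^+=[0.2841 0.0059 -0.1477; 0.0059 0.1550 0.0672; -0.1477 0.0672 0.8136]
step 3: x^-=[1.2149, -1.8749, 1.8496]  P^-=[0.5472 0.0575 -0.1673; 0.0575 0.3427 0.1149; -0.1673 0.1149 0.8840]  S=[0.9645 0.0081; 0.0081 0.5781]  K=[0.5354 0.0196; 0.0965 0.5587; 0.0153 0.0621]  nu=[2.2690, 4.5520]  x^+=[2.5192, 0.8874, 2.1670]  P^+=[0.2703 -0.0011 -0.1762; -0.0011 0.1524 0.0933; -0.1762 0.0933 0.8816]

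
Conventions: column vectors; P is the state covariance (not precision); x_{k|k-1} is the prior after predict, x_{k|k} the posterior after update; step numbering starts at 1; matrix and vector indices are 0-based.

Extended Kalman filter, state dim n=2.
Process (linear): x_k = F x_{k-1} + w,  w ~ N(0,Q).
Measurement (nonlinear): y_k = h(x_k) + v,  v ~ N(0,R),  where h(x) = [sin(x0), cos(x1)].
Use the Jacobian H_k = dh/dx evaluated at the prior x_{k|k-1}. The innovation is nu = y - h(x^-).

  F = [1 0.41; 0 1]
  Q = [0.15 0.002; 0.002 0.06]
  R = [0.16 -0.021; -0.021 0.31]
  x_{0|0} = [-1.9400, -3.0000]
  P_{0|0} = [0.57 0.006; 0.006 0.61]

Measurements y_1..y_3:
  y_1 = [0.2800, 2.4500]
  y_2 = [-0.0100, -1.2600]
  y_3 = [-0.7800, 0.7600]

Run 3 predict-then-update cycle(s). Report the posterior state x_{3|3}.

step 1: x^-=[-3.1700, -3.0000]  P^-=[0.8275 0.2581; 0.2581 0.6700]  H_jac=[-0.9996 0.0000; 0.0000 0.1411]  S=[0.9868 -0.0574; -0.0574 0.3233]  K=[-0.8403 -0.0366; -0.2470 0.2486]  nu=[0.2516, 3.4400]  x^+=[-3.5072, -2.2071]  P^+=[0.1337 0.0448; 0.0448 0.5828]
step 2: x^-=[-4.4121, -2.2071]  P^-=[0.4184 0.2857; 0.2857 0.6428]  H_jac=[-0.2958 0.0000; 0.0000 0.8043]  S=[0.1966 -0.0890; -0.0890 0.7258]  K=[-0.5148 0.2535; -0.1138 0.6983]  nu=[-0.9652, -0.6658]  x^+=[-4.0839, -2.5621]  P^+=[0.2964 0.1111; 0.1111 0.2721]
step 3: x^-=[-5.1344, -2.5621]  P^-=[0.5833 0.2247; 0.2247 0.3321]  H_jac=[0.4096 0.0000; 0.0000 0.5476]  S=[0.2579 0.0294; 0.0294 0.4096]  K=[0.8997 0.2358; 0.3088 0.4218]  nu=[-1.6923, 1.5968]  x^+=[-6.2803, -2.4112]  P^+=[0.3394 0.0990; 0.0990 0.2270]

x_post = [-6.2803, -2.4112]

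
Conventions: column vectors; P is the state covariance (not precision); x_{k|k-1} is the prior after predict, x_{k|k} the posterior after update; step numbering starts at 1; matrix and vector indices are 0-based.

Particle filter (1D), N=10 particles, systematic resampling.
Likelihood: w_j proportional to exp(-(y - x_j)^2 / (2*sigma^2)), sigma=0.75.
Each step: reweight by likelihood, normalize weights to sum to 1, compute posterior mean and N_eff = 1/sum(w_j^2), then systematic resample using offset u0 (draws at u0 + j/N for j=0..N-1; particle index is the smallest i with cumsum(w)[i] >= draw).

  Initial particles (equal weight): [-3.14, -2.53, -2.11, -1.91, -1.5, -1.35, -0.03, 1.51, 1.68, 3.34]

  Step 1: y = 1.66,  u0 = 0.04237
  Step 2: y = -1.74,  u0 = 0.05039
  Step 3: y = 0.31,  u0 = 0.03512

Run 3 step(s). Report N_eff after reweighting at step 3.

step 1: w=[0.0000, 0.0000, 0.0000, 0.0000, 0.0001, 0.0001, 0.0369, 0.4579, 0.4670, 0.0380]  mean=1.6015  Neff=2.3226  idx=[7, 7, 7, 7, 7, 8, 8, 8, 8, 8]
step 2: w=[0.1465, 0.1465, 0.1465, 0.1465, 0.1465, 0.0535, 0.0535, 0.0535, 0.0535, 0.0535]  mean=1.5555  Neff=8.2208  idx=[0, 1, 1, 2, 3, 3, 4, 5, 7, 9]
step 3: w=[0.1107, 0.1107, 0.1107, 0.1107, 0.1107, 0.1107, 0.1107, 0.0751, 0.0751, 0.0751]  mean=1.5483  Neff=9.7404  idx=[0, 1, 2, 3, 3, 4, 5, 6, 7, 9]

N_eff = 9.7404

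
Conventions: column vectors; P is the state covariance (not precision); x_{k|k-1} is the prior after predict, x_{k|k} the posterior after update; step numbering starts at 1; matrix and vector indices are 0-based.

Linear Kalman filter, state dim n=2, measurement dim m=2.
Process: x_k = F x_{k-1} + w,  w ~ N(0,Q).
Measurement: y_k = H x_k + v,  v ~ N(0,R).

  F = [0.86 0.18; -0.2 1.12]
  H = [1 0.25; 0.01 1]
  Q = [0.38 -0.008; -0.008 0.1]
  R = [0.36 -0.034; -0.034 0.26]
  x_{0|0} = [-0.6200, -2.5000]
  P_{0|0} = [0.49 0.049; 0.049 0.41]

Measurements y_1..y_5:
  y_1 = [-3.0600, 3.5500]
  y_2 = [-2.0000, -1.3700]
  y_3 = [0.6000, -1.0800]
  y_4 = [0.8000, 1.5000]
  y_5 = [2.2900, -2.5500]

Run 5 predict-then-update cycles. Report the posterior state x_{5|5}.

step 1: x^-=[-0.9832, -2.6760]  P^-=[0.7709 0.0358; 0.0358 0.6120]  S=[1.1870 0.1626; 0.1626 0.8727]  K=[0.6671 -0.0744; 0.0646 0.6896]  nu=[-1.4078, 6.2358]  x^+=[-2.3865, 1.5330]  P^+=[0.2538 -0.0446; -0.0446 0.1775]
step 2: x^-=[-1.7765, 2.1943]  P^-=[0.5597 -0.0572; -0.0572 0.3528]  S=[0.9131 0.0025; 0.0025 0.6117]  K=[0.5975 -0.0868; 0.0324 0.5757]  nu=[-0.7721, -3.5465]  x^+=[-1.9301, 0.1276]  P^+=[0.2293 -0.0452; -0.0452 0.1490]
step 3: x^-=[-1.6369, 0.5289]  P^-=[0.5405 -0.0593; -0.0593 0.3164]  S=[0.8906 -0.0089; -0.0089 0.5752]  K=[0.5894 -0.0845; 0.0278 0.5494]  nu=[2.1047, -1.5925]  x^+=[-0.2619, -0.2876]  P^+=[0.2261 -0.0443; -0.0443 0.1423]
step 4: x^-=[-0.2770, -0.2697]  P^-=[0.5381 -0.0592; -0.0592 0.3074]  S=[0.8877 -0.0112; -0.0112 0.5663]  K=[0.5885 -0.0835; 0.0267 0.5423]  nu=[1.1444, 1.7725]  x^+=[0.2484, 0.7221]  P^+=[0.2257 -0.0440; -0.0440 0.1405]
step 5: x^-=[0.3436, 0.7591]  P^-=[0.5379 -0.0593; -0.0593 0.3050]  S=[0.8873 -0.0118; -0.0118 0.5639]  K=[0.5884 -0.0833; 0.0263 0.5404]  nu=[1.7566, -3.3125]  x^+=[1.6530, -0.9849]  P^+=[0.2256 -0.0439; -0.0439 0.1401]

x_post = [1.6530, -0.9849]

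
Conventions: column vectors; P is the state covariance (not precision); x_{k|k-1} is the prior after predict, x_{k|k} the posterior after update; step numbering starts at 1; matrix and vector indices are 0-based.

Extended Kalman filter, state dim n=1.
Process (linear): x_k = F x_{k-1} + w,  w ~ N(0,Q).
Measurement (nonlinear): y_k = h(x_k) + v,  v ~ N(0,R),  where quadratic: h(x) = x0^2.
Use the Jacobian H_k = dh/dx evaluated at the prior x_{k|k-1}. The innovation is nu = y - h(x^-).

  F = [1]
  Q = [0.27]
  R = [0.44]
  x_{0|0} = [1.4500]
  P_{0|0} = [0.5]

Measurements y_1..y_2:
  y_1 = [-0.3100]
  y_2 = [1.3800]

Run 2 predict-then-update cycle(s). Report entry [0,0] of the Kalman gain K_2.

step 1: x^-=[1.4500]  P^-=[0.7700]  H_jac=[2.9000]  S=[6.9157]  K=[0.3229]  nu=[-2.4125]  x^+=[0.6710]  P^+=[0.0490]
step 2: x^-=[0.6710]  P^-=[0.3190]  H_jac=[1.3421]  S=[1.0145]  K=[0.4220]  nu=[0.9297]  x^+=[1.0633]  P^+=[0.1383]

K[0,0] = 0.4220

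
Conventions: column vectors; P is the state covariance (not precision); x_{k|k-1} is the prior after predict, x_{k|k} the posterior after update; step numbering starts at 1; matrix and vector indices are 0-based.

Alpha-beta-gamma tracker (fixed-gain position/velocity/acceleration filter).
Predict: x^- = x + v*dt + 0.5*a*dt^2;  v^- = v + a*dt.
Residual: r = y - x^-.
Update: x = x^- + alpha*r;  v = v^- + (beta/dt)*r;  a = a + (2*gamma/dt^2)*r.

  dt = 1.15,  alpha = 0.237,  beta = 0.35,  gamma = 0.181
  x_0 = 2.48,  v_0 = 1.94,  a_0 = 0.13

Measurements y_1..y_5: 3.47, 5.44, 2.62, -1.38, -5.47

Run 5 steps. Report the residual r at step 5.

resid = -1.1730

step 1: x_pred=4.7970  r=-1.3270  x^+=4.4825  v^+=1.6856  a^+=-0.2332
step 2: x_pred=6.2667  r=-0.8267  x^+=6.0708  v^+=1.1658  a^+=-0.4595
step 3: x_pred=7.1076  r=-4.4876  x^+=6.0441  v^+=-0.7284  a^+=-1.6879
step 4: x_pred=4.0903  r=-5.4703  x^+=2.7938  v^+=-4.3344  a^+=-3.1852
step 5: x_pred=-4.2970  r=-1.1730  x^+=-4.5750  v^+=-8.3544  a^+=-3.5063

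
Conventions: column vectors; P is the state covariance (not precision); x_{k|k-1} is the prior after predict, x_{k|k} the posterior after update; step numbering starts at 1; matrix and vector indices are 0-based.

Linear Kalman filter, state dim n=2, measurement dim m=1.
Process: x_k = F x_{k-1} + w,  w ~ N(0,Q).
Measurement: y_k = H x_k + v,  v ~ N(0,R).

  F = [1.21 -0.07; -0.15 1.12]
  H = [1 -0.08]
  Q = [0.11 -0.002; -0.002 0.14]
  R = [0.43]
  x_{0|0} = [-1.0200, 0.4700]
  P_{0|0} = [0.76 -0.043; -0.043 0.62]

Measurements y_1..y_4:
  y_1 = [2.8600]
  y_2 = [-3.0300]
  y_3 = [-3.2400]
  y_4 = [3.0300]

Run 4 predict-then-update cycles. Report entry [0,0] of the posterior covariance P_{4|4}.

step 1: x^-=[-1.2671, 0.6794]  P^-=[1.2330 -0.2473; -0.2473 0.9493]  S=[1.7087]  K=[0.7332; -0.1892]  nu=[4.1815]  x^+=[1.7988, -0.1116]  P^+=[0.3145 -0.0103; -0.0103 0.8881]
step 2: x^-=[2.1843, -0.3948]  P^-=[0.5765 -0.1428; -0.1428 1.2646]  S=[1.0374]  K=[0.5667; -0.2351]  nu=[-5.2459]  x^+=[-0.7885, 0.8387]  P^+=[0.2433 -0.0045; -0.0045 1.2073]
step 3: x^-=[-1.0128, 1.0576]  P^-=[0.4729 -0.1470; -0.1470 1.6614]  S=[0.9371]  K=[0.5172; -0.2987]  nu=[-2.1426]  x^+=[-2.1210, 1.6976]  P^+=[0.2222 -0.0022; -0.0022 1.5778]
step 4: x^-=[-2.6853, 2.2194]  P^-=[0.4435 -0.1691; -0.1691 2.1249]  S=[0.9141]  K=[0.4999; -0.3709]  nu=[5.8928]  x^+=[0.2607, 0.0337]  P^+=[0.2150 0.0004; 0.0004 1.9992]

P_post[0,0] = 0.2150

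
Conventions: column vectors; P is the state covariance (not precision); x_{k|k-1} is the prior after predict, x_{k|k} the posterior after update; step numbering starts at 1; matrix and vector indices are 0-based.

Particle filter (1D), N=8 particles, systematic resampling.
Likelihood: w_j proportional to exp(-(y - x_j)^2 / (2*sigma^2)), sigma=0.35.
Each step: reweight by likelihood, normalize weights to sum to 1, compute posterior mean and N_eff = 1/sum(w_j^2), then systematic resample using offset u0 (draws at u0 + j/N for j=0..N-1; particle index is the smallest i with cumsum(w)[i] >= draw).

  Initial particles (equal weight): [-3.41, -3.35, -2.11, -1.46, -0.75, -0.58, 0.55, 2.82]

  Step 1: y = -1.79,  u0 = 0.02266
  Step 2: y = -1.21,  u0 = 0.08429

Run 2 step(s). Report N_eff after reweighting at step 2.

step 1: w=[0.0000, 0.0000, 0.5010, 0.4878, 0.0092, 0.0019, 0.0000, 0.0000]  mean=-1.7775  Neff=2.0448  idx=[2, 2, 2, 2, 3, 3, 3, 3]
step 2: w=[0.0113, 0.0113, 0.0113, 0.0113, 0.2387, 0.2387, 0.2387, 0.2387]  mean=-1.4894  Neff=4.3776  idx=[4, 4, 5, 5, 6, 6, 7, 7]

N_eff = 4.3776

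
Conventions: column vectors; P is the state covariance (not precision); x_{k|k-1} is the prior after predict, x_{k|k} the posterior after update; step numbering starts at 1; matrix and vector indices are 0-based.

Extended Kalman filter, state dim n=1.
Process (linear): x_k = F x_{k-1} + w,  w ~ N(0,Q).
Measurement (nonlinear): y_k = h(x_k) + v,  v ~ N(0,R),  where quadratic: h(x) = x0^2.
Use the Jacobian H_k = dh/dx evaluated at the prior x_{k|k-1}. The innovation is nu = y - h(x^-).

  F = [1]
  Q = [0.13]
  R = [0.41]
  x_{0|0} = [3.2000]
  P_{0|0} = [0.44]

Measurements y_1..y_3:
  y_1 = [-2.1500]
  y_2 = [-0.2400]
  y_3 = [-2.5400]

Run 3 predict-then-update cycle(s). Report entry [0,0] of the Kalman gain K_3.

step 1: x^-=[3.2000]  P^-=[0.5700]  H_jac=[6.4000]  S=[23.7572]  K=[0.1536]  nu=[-12.3900]  x^+=[1.2975]  P^+=[0.0098]
step 2: x^-=[1.2975]  P^-=[0.1398]  H_jac=[2.5949]  S=[1.3516]  K=[0.2685]  nu=[-1.9234]  x^+=[0.7811]  P^+=[0.0424]
step 3: x^-=[0.7811]  P^-=[0.1724]  H_jac=[1.5622]  S=[0.8308]  K=[0.3242]  nu=[-3.1501]  x^+=[-0.2402]  P^+=[0.0851]

K[0,0] = 0.3242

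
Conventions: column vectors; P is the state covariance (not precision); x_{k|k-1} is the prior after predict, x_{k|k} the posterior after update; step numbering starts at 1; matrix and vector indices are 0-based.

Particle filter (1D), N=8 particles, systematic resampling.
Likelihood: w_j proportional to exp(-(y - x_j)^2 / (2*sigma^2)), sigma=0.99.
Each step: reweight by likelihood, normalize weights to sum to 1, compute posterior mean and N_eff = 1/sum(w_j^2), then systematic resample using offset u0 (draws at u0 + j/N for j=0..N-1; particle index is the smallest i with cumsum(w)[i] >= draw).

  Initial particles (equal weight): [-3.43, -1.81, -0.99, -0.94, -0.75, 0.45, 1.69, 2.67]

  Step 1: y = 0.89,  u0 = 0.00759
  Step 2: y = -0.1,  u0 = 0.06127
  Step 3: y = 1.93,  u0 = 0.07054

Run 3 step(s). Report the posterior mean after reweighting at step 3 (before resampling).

post_mean = 0.8909

step 1: w=[0.0000, 0.0099, 0.0673, 0.0739, 0.1035, 0.3698, 0.2945, 0.0811]  mean=0.6488  Neff=3.9865  idx=[1, 3, 5, 5, 5, 6, 6, 6]
step 2: w=[0.0552, 0.1711, 0.2101, 0.2101, 0.2101, 0.0478, 0.0478, 0.0478]  mean=0.2655  Neff=5.8274  idx=[1, 1, 2, 2, 3, 4, 4, 6]
step 3: w=[0.0057, 0.0057, 0.1241, 0.1241, 0.1241, 0.1241, 0.1241, 0.3683]  mean=0.8909  Neff=4.7020  idx=[2, 3, 4, 5, 6, 7, 7, 7]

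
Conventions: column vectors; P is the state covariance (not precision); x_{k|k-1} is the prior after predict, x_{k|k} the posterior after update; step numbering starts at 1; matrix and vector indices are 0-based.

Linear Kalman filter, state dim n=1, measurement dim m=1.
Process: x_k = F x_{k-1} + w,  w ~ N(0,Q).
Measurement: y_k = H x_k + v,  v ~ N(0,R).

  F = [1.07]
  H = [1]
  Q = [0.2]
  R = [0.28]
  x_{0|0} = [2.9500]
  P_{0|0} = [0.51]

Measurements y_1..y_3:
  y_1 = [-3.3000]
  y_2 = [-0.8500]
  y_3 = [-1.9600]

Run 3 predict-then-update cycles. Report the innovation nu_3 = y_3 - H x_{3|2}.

step 1: x^-=[3.1565]  P^-=[0.7839]  S=[1.0639]  K=[0.7368]  nu=[-6.4565]  x^+=[-1.6008]  P^+=[0.2063]
step 2: x^-=[-1.7128]  P^-=[0.4362]  S=[0.7162]  K=[0.6090]  nu=[0.8628]  x^+=[-1.1873]  P^+=[0.1705]
step 3: x^-=[-1.2704]  P^-=[0.3952]  S=[0.6752]  K=[0.5853]  nu=[-0.6896]  x^+=[-1.6741]  P^+=[0.1639]

innov = [-0.6896]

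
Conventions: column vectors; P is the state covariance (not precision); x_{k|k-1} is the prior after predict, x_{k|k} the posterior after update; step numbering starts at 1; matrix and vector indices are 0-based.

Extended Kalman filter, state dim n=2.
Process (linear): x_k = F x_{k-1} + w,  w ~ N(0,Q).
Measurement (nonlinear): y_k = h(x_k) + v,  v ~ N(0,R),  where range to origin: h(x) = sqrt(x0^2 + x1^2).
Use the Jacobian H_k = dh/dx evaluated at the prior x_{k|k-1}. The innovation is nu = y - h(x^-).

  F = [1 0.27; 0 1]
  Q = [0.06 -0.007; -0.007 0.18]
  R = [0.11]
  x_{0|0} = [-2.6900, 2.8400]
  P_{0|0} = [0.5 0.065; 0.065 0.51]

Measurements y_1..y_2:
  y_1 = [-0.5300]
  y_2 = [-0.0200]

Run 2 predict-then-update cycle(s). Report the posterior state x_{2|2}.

x_post = [-0.1003, 0.1580]

step 1: x^-=[-1.9232, 2.8400]  P^-=[0.6323 0.1957; 0.1957 0.6900]  H_jac=[-0.5607 0.8280]  S=[0.6001]  K=[-0.3207; 0.7692]  nu=[-3.9599]  x^+=[-0.6531, -0.2058]  P^+=[0.5705 0.3438; 0.3438 0.3350]
step 2: x^-=[-0.7087, -0.2058]  P^-=[0.8406 0.4272; 0.4272 0.5150]  H_jac=[-0.9603 -0.2789]  S=[1.1541]  K=[-0.8027; -0.4799]  nu=[-0.7579]  x^+=[-0.1003, 0.1580]  P^+=[0.0970 -0.0174; -0.0174 0.2492]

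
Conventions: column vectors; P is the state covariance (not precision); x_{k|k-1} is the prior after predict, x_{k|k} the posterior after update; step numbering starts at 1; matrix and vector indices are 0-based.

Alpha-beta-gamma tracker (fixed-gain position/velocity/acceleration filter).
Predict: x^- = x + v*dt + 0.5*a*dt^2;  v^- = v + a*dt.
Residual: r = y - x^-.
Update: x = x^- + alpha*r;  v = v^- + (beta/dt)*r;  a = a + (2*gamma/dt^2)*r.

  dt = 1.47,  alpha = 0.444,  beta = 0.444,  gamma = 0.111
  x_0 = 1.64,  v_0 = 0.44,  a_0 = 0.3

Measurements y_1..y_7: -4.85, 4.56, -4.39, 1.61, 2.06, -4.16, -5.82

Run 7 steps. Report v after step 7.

step 1: x_pred=2.6109  r=-7.4609  x^+=-0.7017  v^+=-1.3725  a^+=-0.4665
step 2: x_pred=-3.2233  r=7.7833  x^+=0.2325  v^+=0.2926  a^+=0.3331
step 3: x_pred=1.0225  r=-5.4125  x^+=-1.3806  v^+=-0.8525  a^+=-0.2229
step 4: x_pred=-2.8747  r=4.4847  x^+=-0.8835  v^+=0.1743  a^+=0.2378
step 5: x_pred=-0.3703  r=2.4303  x^+=0.7088  v^+=1.2579  a^+=0.4875
step 6: x_pred=3.0846  r=-7.2446  x^+=-0.1320  v^+=-0.2137  a^+=-0.2568
step 7: x_pred=-0.7235  r=-5.0965  x^+=-2.9864  v^+=-2.1305  a^+=-0.7804

v_post = -2.1305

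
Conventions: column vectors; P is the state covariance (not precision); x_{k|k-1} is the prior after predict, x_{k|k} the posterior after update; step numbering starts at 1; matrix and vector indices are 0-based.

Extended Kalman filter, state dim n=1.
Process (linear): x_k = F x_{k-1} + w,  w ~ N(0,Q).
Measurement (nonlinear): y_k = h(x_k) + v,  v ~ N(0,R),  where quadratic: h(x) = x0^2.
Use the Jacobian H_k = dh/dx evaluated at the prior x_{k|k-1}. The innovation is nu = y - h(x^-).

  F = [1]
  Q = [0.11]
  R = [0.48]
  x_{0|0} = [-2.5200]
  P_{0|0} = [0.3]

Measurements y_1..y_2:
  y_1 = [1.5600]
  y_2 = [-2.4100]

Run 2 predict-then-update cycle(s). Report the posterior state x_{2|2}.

step 1: x^-=[-2.5200]  P^-=[0.4100]  H_jac=[-5.0400]  S=[10.8947]  K=[-0.1897]  nu=[-4.7904]  x^+=[-1.6114]  P^+=[0.0181]
step 2: x^-=[-1.6114]  P^-=[0.1281]  H_jac=[-3.2228]  S=[1.8101]  K=[-0.2280]  nu=[-5.0066]  x^+=[-0.4699]  P^+=[0.0340]

x_post = [-0.4699]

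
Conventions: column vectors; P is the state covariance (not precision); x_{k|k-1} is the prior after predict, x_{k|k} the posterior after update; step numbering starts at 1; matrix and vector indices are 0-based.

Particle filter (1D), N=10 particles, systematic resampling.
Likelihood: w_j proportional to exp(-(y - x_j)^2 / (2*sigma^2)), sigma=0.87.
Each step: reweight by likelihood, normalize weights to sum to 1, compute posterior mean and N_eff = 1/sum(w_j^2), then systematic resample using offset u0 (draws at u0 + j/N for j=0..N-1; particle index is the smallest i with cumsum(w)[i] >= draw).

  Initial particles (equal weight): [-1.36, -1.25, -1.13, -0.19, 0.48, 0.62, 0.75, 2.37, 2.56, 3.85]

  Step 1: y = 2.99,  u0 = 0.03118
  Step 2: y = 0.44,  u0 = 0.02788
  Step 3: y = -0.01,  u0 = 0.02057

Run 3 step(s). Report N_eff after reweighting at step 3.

N_eff = 7.1745

step 1: w=[0.0000, 0.0000, 0.0000, 0.0005, 0.0066, 0.0104, 0.0155, 0.3298, 0.3763, 0.2608]  mean=2.7704  Neff=3.1366  idx=[6, 7, 7, 7, 8, 8, 8, 8, 9, 9]
step 2: w=[0.6699, 0.0609, 0.0609, 0.0609, 0.0367, 0.0367, 0.0367, 0.0367, 0.0003, 0.0003]  mean=1.3136  Neff=2.1494  idx=[0, 0, 0, 0, 0, 0, 0, 1, 3, 6]
step 3: w=[0.1411, 0.1411, 0.1411, 0.1411, 0.1411, 0.1411, 0.1411, 0.0049, 0.0049, 0.0026]  mean=0.7706  Neff=7.1745  idx=[0, 0, 1, 2, 2, 3, 4, 5, 5, 6]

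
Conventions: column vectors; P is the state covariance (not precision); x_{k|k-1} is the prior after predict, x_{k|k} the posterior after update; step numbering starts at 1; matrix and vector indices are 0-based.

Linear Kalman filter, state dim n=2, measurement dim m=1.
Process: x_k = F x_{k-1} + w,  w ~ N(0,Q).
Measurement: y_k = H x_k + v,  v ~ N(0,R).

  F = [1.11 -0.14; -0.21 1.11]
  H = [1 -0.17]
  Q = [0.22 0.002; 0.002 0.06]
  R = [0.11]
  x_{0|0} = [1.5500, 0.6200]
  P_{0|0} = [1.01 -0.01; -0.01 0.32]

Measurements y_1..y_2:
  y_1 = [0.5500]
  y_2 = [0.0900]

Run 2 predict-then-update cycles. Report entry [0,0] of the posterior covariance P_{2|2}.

step 1: x^-=[1.6337, 0.3627]  P^-=[1.4738 -0.2958; -0.2958 0.5035]  S=[1.6989]  K=[0.8971; -0.2245]  nu=[-1.0220]  x^+=[0.7168, 0.5921]  P^+=[0.1066 0.0463; 0.0463 0.4179]
step 2: x^-=[0.7128, 0.5067]  P^-=[0.3451 -0.0293; -0.0293 0.5579]  S=[0.4812]  K=[0.7275; -0.2580]  nu=[-0.5366]  x^+=[0.3224, 0.6452]  P^+=[0.0904 0.0610; 0.0610 0.5259]

P_post[0,0] = 0.0904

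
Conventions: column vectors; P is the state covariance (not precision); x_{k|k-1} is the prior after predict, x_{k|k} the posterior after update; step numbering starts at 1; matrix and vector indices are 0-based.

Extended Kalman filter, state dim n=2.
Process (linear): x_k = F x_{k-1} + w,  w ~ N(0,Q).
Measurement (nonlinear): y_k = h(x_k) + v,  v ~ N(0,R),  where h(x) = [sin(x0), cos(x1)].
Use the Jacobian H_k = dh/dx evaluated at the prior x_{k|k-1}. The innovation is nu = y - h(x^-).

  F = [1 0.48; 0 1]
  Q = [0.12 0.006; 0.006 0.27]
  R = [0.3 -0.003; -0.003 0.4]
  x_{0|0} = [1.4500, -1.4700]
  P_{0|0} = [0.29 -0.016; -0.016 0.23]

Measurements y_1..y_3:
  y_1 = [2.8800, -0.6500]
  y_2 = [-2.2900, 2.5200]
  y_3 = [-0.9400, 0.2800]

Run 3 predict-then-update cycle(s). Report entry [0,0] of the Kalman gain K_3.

K[0,0] = 0.6508

step 1: x^-=[0.7444, -1.4700]  P^-=[0.4476 0.1004; 0.1004 0.5000]  H_jac=[0.7355 0.0000; 0.0000 0.9949]  S=[0.5421 0.0705; 0.0705 0.8949]  K=[0.5989 0.0645; 0.0646 0.5508]  nu=[2.2025, -0.7506]  x^+=[2.0151, -1.7411]  P^+=[0.2440 0.0241; 0.0241 0.2212]
step 2: x^-=[1.1793, -1.7411]  P^-=[0.4381 0.1363; 0.1363 0.4912]  H_jac=[0.3815 0.0000; 0.0000 0.9855]  S=[0.3638 0.0483; 0.0483 0.8771]  K=[0.4424 0.1288; 0.0703 0.5481]  nu=[-3.2143, 2.6895]  x^+=[0.1036, -0.4929]  P^+=[0.3469 0.0509; 0.0509 0.2222]
step 3: x^-=[-0.1330, -0.4929]  P^-=[0.5670 0.1636; 0.1636 0.4922]  H_jac=[0.9912 0.0000; 0.0000 0.4732]  S=[0.8570 0.0737; 0.0737 0.5102]  K=[0.6508 0.0577; 0.1518 0.4346]  nu=[-0.8074, -0.6010]  x^+=[-0.6931, -0.8766]  P^+=[0.1968 0.0446; 0.0446 0.3664]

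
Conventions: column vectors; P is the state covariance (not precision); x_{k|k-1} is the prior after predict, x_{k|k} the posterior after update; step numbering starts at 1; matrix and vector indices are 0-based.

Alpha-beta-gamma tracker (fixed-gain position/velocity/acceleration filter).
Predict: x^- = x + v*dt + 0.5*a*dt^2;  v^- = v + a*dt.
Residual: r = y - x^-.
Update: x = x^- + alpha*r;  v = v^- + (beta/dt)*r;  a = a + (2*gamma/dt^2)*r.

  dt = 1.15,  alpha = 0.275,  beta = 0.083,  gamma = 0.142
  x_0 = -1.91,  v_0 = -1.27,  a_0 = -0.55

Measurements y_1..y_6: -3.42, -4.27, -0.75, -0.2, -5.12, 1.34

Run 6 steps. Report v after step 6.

step 1: x_pred=-3.7342  r=0.3142  x^+=-3.6478  v^+=-1.8798  a^+=-0.4825
step 2: x_pred=-6.1287  r=1.8587  x^+=-5.6175  v^+=-2.3006  a^+=-0.0834
step 3: x_pred=-8.3183  r=7.5683  x^+=-6.2370  v^+=-1.8503  a^+=1.5419
step 4: x_pred=-7.3453  r=7.1453  x^+=-5.3803  v^+=0.4386  a^+=3.0763
step 5: x_pred=-2.8417  r=-2.2783  x^+=-3.4683  v^+=3.8119  a^+=2.5870
step 6: x_pred=2.6261  r=-1.2861  x^+=2.2724  v^+=6.6942  a^+=2.3109

v_post = 6.6942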